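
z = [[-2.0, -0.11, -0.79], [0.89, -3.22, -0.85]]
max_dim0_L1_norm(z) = 3.33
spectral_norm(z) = 3.46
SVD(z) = [[-0.10, 0.99], [0.99, 0.10]] @ diag([3.4584216616199286, 2.135068994303944]) @ [[0.32, -0.92, -0.22], [-0.89, -0.21, -0.41]]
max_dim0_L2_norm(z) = 3.22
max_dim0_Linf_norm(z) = 3.22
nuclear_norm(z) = 5.59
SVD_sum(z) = [[-0.11, 0.33, 0.08],[1.08, -3.17, -0.76]] + [[-1.89,-0.44,-0.87], [-0.19,-0.05,-0.09]]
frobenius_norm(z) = 4.06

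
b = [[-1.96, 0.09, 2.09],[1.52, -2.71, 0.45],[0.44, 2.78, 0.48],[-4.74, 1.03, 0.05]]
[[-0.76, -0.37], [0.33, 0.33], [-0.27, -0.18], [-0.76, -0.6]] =b @[[0.14, 0.11], [-0.08, -0.07], [-0.23, -0.07]]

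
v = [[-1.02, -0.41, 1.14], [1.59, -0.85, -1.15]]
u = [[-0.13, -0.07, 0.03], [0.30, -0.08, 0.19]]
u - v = [[0.89,0.34,-1.11], [-1.29,0.77,1.34]]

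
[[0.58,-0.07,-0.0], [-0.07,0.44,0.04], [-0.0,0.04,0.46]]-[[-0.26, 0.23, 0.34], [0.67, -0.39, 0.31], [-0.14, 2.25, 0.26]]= [[0.84, -0.3, -0.34], [-0.74, 0.83, -0.27], [0.14, -2.21, 0.2]]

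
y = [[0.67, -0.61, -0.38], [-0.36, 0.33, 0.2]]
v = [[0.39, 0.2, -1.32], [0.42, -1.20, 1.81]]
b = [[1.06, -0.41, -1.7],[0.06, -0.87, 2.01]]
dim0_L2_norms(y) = [0.76, 0.69, 0.43]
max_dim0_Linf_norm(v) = 1.81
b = v + y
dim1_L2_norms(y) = [0.98, 0.53]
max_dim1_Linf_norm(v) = 1.81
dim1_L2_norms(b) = [2.04, 2.19]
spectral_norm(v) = 2.51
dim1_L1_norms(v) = [1.91, 3.43]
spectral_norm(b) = 2.74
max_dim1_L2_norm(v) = 2.21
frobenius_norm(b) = 3.00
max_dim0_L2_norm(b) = 2.63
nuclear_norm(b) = 3.96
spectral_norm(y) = 1.12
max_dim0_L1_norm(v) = 3.13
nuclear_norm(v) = 3.24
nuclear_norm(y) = 1.12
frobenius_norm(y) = 1.12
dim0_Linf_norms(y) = [0.67, 0.61, 0.38]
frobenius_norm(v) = 2.61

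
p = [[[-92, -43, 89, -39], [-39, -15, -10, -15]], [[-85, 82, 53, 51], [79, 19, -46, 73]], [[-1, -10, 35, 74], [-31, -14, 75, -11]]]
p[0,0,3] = -39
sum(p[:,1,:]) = 65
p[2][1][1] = -14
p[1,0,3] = 51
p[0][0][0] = -92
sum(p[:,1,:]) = 65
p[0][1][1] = -15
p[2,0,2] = 35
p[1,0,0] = -85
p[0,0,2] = 89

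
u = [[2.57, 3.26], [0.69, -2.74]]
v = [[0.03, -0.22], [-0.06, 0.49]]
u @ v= [[-0.12, 1.03], [0.19, -1.49]]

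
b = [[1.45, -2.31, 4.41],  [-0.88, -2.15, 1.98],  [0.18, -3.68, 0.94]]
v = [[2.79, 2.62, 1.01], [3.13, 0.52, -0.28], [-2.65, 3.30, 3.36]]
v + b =[[4.24, 0.31, 5.42], [2.25, -1.63, 1.70], [-2.47, -0.38, 4.30]]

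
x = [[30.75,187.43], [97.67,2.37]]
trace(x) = 33.12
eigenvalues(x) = [152.6, -119.48]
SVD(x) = [[-0.99, -0.13], [-0.13, 0.99]] @ diag([191.09224953626665, 95.41679813936962]) @ [[-0.22,  -0.97], [0.97,  -0.22]]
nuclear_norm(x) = 286.51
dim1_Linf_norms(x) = [187.43, 97.67]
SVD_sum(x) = [[42.54, 184.71], [5.44, 23.61]] + [[-11.79, 2.72], [92.23, -21.24]]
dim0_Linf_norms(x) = [97.67, 187.43]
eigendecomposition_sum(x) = [[84.26,105.12], [54.78,68.34]] + [[-53.51, 82.31], [42.89, -65.97]]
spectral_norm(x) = 191.09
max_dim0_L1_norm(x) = 189.8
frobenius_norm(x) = 213.59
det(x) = -18233.41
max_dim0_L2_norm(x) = 187.44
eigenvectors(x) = [[0.84, -0.78],[0.55, 0.63]]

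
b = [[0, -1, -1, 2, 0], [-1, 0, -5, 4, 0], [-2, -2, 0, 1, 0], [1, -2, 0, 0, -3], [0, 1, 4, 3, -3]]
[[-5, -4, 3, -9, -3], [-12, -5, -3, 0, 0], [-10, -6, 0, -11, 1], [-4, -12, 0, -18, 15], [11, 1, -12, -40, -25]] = b@ [[2, 0, 3, 0, 0], [3, 3, -3, 3, -3], [2, 1, 0, -4, -4], [0, 0, 0, -5, -5], [0, 2, 3, 4, -3]]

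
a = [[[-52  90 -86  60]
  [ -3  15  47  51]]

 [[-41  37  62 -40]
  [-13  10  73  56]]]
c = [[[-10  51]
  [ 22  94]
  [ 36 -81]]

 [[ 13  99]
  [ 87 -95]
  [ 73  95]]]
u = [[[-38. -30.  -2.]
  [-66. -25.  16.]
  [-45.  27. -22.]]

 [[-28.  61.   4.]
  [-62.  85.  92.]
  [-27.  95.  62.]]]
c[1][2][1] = 95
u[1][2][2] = 62.0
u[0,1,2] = 16.0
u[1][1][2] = 92.0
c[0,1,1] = 94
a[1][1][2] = 73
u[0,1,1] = -25.0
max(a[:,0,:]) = 90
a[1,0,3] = -40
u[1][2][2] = 62.0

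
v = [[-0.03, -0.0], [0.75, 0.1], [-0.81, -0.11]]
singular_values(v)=[1.11, 0.0]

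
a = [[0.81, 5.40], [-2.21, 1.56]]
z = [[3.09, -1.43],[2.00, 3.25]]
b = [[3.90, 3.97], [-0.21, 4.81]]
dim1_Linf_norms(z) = [3.09, 3.25]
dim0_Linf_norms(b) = [3.9, 4.81]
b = a + z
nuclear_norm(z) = 7.21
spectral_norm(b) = 6.76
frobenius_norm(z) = 5.11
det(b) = 19.59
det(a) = 13.20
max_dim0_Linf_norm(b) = 4.81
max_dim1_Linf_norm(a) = 5.4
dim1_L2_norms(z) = [3.4, 3.82]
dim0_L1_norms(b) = [4.11, 8.78]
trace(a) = 2.37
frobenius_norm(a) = 6.09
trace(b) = 8.71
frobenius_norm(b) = 7.36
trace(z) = 6.34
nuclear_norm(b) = 9.66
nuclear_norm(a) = 7.97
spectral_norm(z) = 3.90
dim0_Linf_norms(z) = [3.09, 3.25]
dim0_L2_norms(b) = [3.91, 6.24]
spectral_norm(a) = 5.62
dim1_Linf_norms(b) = [3.97, 4.81]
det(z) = 12.90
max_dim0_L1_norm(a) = 6.96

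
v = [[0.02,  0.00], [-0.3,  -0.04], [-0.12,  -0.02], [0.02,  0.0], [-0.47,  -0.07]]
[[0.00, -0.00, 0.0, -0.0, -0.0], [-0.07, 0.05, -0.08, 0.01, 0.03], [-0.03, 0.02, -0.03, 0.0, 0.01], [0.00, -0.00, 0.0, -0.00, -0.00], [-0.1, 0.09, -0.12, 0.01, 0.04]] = v @ [[0.25, -0.19, 0.22, -0.04, -0.1],[-0.18, 0.06, 0.27, 0.10, 0.12]]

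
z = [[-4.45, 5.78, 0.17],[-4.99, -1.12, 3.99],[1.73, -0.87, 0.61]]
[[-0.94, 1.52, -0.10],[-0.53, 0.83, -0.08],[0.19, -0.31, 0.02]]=z@[[0.08,-0.13,0.01], [-0.1,0.16,-0.01], [-0.06,0.09,-0.01]]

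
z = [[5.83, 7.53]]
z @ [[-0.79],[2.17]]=[[11.73]]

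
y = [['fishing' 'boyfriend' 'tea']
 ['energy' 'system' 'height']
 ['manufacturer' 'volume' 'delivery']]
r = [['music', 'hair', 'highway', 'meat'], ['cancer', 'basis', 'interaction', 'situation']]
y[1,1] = 'system'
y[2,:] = ['manufacturer', 'volume', 'delivery']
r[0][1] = 'hair'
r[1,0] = 'cancer'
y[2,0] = 'manufacturer'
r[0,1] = 'hair'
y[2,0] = 'manufacturer'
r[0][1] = 'hair'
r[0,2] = 'highway'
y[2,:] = ['manufacturer', 'volume', 'delivery']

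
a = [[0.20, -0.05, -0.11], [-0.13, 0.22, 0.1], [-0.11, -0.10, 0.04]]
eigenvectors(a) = [[0.45,0.39,0.22], [-0.13,-0.89,-0.89], [0.88,0.22,0.39]]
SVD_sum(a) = [[0.15, -0.12, -0.10], [-0.18, 0.14, 0.11], [-0.03, 0.02, 0.02]] + [[0.05, 0.07, -0.01], [0.05, 0.08, -0.01], [-0.08, -0.12, 0.02]] + [[-0.0, 0.00, -0.0],[-0.0, 0.00, -0.0],[-0.0, 0.00, -0.0]]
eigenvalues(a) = [-0.0, 0.25, 0.21]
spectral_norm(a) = 0.34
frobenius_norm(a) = 0.39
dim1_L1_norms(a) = [0.36, 0.45, 0.25]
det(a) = -0.00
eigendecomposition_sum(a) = [[-0.00, -0.00, -0.0], [0.0, 0.00, 0.00], [-0.0, -0.00, -0.00]] + [[0.37, 0.01, -0.19], [-0.85, -0.02, 0.43], [0.21, 0.0, -0.10]] + [[-0.17, -0.06, 0.08], [0.72, 0.24, -0.33], [-0.31, -0.1, 0.14]]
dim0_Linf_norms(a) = [0.2, 0.22, 0.11]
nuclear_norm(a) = 0.54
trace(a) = 0.46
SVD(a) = [[-0.64, -0.43, 0.63], [0.76, -0.49, 0.44], [0.12, 0.76, 0.64]] @ diag([0.3395899903697708, 0.1956482528165709, 0.0006321475161505617]) @ [[-0.71,0.55,0.44], [-0.55,-0.82,0.15], [-0.45,0.14,-0.88]]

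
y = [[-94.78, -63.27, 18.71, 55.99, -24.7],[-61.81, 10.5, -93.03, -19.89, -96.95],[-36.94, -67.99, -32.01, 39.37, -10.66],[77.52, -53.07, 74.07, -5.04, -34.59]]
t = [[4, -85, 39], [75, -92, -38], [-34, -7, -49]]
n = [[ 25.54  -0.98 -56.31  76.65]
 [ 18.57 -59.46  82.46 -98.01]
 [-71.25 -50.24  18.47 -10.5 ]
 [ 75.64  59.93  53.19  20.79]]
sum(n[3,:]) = 209.54999999999998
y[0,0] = -94.78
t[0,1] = -85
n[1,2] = 82.46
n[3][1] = 59.93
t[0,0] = 4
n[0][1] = -0.98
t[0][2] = 39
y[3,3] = -5.04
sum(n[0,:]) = 44.900000000000006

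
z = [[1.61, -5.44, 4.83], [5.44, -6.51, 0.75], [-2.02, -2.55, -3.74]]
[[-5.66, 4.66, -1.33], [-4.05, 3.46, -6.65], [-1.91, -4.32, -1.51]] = z @ [[0.36,0.57,-0.74], [0.89,0.04,0.46], [-0.29,0.82,0.49]]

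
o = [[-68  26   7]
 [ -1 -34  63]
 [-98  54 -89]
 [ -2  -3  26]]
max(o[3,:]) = 26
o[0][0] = -68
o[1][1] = -34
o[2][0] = -98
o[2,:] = [-98, 54, -89]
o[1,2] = 63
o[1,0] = -1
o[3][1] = -3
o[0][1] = 26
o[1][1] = -34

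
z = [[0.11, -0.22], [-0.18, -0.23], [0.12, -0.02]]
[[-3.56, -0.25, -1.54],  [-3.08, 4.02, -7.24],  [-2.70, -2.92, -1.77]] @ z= [[-0.53, 0.87], [-1.93, -0.10], [0.02, 1.30]]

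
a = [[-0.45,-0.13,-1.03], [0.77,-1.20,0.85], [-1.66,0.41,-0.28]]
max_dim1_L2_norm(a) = 1.73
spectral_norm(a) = 2.32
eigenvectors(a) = [[0.59, 0.26, 0.24], [-0.11, -0.84, 0.97], [-0.8, 0.47, 0.01]]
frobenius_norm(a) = 2.65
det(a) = 1.89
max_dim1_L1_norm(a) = 2.82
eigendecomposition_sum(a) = [[0.41, -0.1, -0.40], [-0.07, 0.02, 0.07], [-0.57, 0.14, 0.55]] + [[-0.59,0.15,-0.45], [1.93,-0.49,1.47], [-1.09,0.28,-0.83]] + [[-0.27, -0.18, -0.17], [-1.08, -0.72, -0.70], [-0.01, -0.01, -0.01]]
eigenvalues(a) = [0.99, -1.91, -1.0]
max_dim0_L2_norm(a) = 1.88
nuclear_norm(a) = 4.13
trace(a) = -1.93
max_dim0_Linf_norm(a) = 1.66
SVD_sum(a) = [[-0.59, 0.34, -0.36], [1.16, -0.66, 0.71], [-1.22, 0.69, -0.74]] + [[0.29,0.12,-0.37], [-0.28,-0.11,0.36], [-0.41,-0.17,0.52]] + [[-0.15, -0.58, -0.3], [-0.11, -0.42, -0.22], [-0.03, -0.12, -0.06]]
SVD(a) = [[-0.33, 0.50, -0.8], [0.65, -0.49, -0.58], [-0.68, -0.71, -0.16]] @ diag([2.3234786963723475, 0.9633943382416461, 0.8432781845558399]) @ [[0.77, -0.44, 0.47], [0.60, 0.24, -0.76], [0.22, 0.87, 0.45]]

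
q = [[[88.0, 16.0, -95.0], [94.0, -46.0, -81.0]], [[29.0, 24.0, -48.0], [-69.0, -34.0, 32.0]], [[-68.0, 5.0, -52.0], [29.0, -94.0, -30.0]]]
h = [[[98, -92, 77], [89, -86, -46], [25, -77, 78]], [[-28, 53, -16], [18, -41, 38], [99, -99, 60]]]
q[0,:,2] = [-95.0, -81.0]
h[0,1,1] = -86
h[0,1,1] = -86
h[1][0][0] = -28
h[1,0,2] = -16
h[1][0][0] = -28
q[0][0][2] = -95.0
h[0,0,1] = -92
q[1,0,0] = 29.0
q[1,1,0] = -69.0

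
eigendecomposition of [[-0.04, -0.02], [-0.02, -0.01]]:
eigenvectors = [[-0.89, 0.45], [-0.45, -0.89]]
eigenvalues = [-0.05, 0.0]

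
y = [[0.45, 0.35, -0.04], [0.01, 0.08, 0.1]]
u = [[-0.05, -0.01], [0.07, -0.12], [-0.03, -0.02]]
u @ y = [[-0.02, -0.02, 0.00], [0.03, 0.01, -0.01], [-0.01, -0.01, -0.00]]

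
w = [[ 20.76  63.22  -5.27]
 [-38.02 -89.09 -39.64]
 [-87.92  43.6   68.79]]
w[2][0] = -87.92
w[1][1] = -89.09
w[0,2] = -5.27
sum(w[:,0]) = -105.18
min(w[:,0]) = -87.92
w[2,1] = 43.6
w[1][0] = -38.02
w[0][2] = -5.27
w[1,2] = -39.64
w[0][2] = -5.27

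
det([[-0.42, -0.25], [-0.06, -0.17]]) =0.056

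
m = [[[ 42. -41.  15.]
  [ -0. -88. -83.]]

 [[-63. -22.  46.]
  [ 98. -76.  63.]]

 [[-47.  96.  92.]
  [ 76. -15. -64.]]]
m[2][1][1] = -15.0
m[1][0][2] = 46.0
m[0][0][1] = -41.0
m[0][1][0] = -0.0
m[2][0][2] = 92.0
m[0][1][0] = -0.0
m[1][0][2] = 46.0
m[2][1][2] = -64.0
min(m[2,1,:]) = -64.0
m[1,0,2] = 46.0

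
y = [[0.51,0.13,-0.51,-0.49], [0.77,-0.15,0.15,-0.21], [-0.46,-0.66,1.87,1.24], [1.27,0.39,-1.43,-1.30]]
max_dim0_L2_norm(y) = 2.41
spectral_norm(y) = 3.40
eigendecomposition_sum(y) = [[0.02+0.00j, (0.19-0j), (-0.49+0j), (-0.29-0j)],[(-0.01-0j), (-0.06+0j), 0.17-0.00j, (0.1+0j)],[-0.06-0.00j, -0.71+0.00j, 1.86-0.00j, (1.08+0j)],[(0.04+0j), (0.53-0j), -1.40+0.00j, -0.82-0.00j]] + [[0.25+0.16j, (-0.03-0.02j), -0.01+0.02j, (-0.1-0.04j)], [(0.39+0.16j), -0.04-0.02j, -0.01+0.02j, (-0.15-0.03j)], [(-0.2-0.1j), 0.02+0.01j, 0.01-0.01j, (0.08+0.02j)], [(0.61+0.29j), -0.07-0.03j, (-0.01+0.04j), -0.24-0.05j]] + [[(0.25-0.16j),-0.03+0.02j,-0.01-0.02j,(-0.1+0.04j)], [(0.39-0.16j),(-0.04+0.02j),-0.01-0.02j,-0.15+0.03j], [(-0.2+0.1j),0.02-0.01j,(0.01+0.01j),0.08-0.02j], [0.61-0.29j,-0.07+0.03j,(-0.01-0.04j),-0.24+0.05j]] + [[(-0-0j), -0.00+0.00j, -0j, 0.00+0.00j], [0.00+0.00j, 0.00-0.00j, (-0+0j), -0.00-0.00j], [0j, 0.00-0.00j, -0.00+0.00j, (-0-0j)], [(-0-0j), (-0+0j), 0.00-0.00j, 0.00+0.00j]]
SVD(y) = [[-0.25, -0.18, -0.9, -0.31], [-0.09, -0.73, 0.37, -0.57], [0.68, -0.54, -0.23, 0.44], [-0.68, -0.38, 0.06, 0.63]] @ diag([3.39531478085715, 1.0548045129434476, 0.004661257792184807, 0.0018030648617306075]) @ [[-0.4, -0.22, 0.7, 0.55], [-0.84, 0.28, -0.46, 0.07], [0.33, 0.67, -0.11, 0.65], [0.12, -0.65, -0.54, 0.52]]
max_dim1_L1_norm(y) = 4.39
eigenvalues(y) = [(1+0j), (-0.04+0.08j), (-0.04-0.08j), 0j]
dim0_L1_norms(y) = [3.01, 1.33, 3.96, 3.24]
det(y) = 0.00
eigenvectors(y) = [[-0.21+0.00j,(-0.33-0.05j),-0.33+0.05j,(0.06+0j)], [0.07+0.00j,(-0.48+0.02j),-0.48-0.02j,(-0.75+0j)], [0.78+0.00j,0.26+0.01j,0.26-0.01j,(-0.52+0j)], [(-0.59+0j),(-0.77+0j),(-0.77-0j),(0.4+0j)]]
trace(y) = 0.93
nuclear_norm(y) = 4.46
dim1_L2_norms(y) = [0.88, 0.83, 2.38, 2.35]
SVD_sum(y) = [[0.35, 0.19, -0.60, -0.47], [0.12, 0.06, -0.20, -0.16], [-0.94, -0.50, 1.61, 1.28], [0.93, 0.50, -1.61, -1.27]] + [[0.16, -0.05, 0.09, -0.01], [0.65, -0.21, 0.35, -0.05], [0.48, -0.16, 0.26, -0.04], [0.33, -0.11, 0.18, -0.03]] + [[-0.0, -0.00, 0.00, -0.0],[0.00, 0.0, -0.0, 0.0],[-0.0, -0.00, 0.0, -0.00],[0.00, 0.00, -0.00, 0.00]] + [[-0.0, 0.00, 0.00, -0.00], [-0.00, 0.00, 0.0, -0.00], [0.00, -0.00, -0.00, 0.0], [0.00, -0.00, -0.00, 0.0]]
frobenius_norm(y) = 3.56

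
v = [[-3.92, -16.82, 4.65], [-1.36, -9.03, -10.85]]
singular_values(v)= [19.56, 11.76]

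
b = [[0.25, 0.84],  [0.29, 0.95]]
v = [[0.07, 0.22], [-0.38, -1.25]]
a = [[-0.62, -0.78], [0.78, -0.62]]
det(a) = 0.99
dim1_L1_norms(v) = [0.29, 1.63]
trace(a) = -1.24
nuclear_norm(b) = 1.33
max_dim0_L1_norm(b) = 1.79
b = a @ v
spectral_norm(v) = 1.33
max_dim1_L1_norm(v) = 1.63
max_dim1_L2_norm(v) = 1.31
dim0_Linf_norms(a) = [0.78, 0.78]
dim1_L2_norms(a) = [1.0, 1.0]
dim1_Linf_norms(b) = [0.84, 0.95]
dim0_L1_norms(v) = [0.45, 1.47]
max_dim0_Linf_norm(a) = 0.78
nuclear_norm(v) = 1.33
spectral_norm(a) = 1.00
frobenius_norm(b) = 1.32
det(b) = -0.01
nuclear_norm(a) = 1.99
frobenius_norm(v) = 1.33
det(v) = -0.00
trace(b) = 1.20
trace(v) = -1.18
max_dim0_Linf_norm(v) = 1.25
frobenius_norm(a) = 1.41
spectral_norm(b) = 1.32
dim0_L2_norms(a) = [1.0, 1.0]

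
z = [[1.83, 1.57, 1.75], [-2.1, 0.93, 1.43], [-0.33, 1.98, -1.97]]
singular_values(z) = [3.08, 2.74, 2.67]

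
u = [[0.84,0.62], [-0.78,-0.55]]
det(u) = 0.02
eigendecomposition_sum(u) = [[0.42-2.09j, 0.31-1.87j], [(-0.39+2.36j), -0.27+2.11j]] + [[0.42+2.09j, (0.31+1.87j)], [-0.39-2.36j, (-0.28-2.11j)]]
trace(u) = 0.29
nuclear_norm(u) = 1.43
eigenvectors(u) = [[(-0.67-0.02j), (-0.67+0.02j)], [0.75+0.00j, (0.75-0j)]]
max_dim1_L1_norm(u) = 1.46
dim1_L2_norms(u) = [1.04, 0.95]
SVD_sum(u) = [[0.85, 0.61], [-0.77, -0.56]] + [[-0.01, 0.01], [-0.01, 0.01]]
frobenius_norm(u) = 1.41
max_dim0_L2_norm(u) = 1.15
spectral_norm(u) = 1.41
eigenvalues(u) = [(0.14+0.02j), (0.14-0.02j)]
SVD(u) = [[-0.74, 0.67], [0.67, 0.74]] @ diag([1.414449291331919, 0.01527096102516363]) @ [[-0.81, -0.59], [-0.59, 0.81]]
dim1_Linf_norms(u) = [0.84, 0.78]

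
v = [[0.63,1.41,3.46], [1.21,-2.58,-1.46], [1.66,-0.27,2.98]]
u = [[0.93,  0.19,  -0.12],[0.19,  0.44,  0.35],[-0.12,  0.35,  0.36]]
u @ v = [[0.62, 0.85, 2.58], [1.23, -0.96, 1.06], [0.95, -1.17, 0.15]]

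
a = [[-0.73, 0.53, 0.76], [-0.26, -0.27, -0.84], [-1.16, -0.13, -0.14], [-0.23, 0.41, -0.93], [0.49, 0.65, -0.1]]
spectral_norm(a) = 1.50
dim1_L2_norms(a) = [1.18, 0.92, 1.18, 1.04, 0.82]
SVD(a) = [[-0.47, 0.57, 0.45], [-0.18, -0.58, -0.13], [-0.78, -0.10, -0.06], [-0.14, -0.57, 0.58], [0.35, -0.00, 0.66]] @ diag([1.4972490144764412, 1.4866765804758353, 0.9623607087334796]) @ [[1.00, 0.05, 0.00], [-0.01, 0.16, 0.99], [-0.04, 0.99, -0.16]]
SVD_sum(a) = [[-0.70, -0.03, -0.0], [-0.27, -0.01, -0.00], [-1.16, -0.05, -0.0], [-0.21, -0.01, -0.0], [0.52, 0.02, 0.00]] + [[-0.01,0.13,0.83],[0.01,-0.14,-0.86],[0.00,-0.02,-0.15],[0.01,-0.14,-0.84],[0.00,-0.00,-0.0]] + [[-0.02, 0.43, -0.07], [0.01, -0.12, 0.02], [0.00, -0.05, 0.01], [-0.03, 0.55, -0.09], [-0.03, 0.63, -0.1]]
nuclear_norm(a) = 3.95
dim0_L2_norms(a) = [1.5, 0.98, 1.48]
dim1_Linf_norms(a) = [0.76, 0.84, 1.16, 0.93, 0.65]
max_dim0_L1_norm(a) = 2.87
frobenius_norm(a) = 2.32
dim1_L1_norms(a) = [2.02, 1.37, 1.43, 1.57, 1.24]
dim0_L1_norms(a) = [2.87, 1.99, 2.77]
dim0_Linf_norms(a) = [1.16, 0.65, 0.93]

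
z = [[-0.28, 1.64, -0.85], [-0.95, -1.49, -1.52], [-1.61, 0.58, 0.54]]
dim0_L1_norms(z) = [2.84, 3.71, 2.91]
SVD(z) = [[-0.41, -0.59, -0.69],[0.89, -0.42, -0.16],[-0.2, -0.68, 0.7]] @ diag([2.4236745489185774, 1.9856955055382555, 1.5252590075818275]) @ [[-0.17, -0.87, -0.46], [0.84, -0.37, 0.39], [-0.51, -0.32, 0.80]]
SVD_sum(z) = [[0.17, 0.86, 0.46], [-0.37, -1.88, -0.99], [0.08, 0.42, 0.22]] + [[-0.99, 0.44, -0.46],[-0.71, 0.31, -0.33],[-1.14, 0.5, -0.53]] + [[0.54, 0.34, -0.84],[0.13, 0.08, -0.2],[-0.55, -0.34, 0.85]]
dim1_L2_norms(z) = [1.87, 2.33, 1.79]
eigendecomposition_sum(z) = [[(0.53+0j), (0.15-0j), -0.68+0.00j], [0.20+0.00j, 0.06-0.00j, -0.26+0.00j], [(-0.73+0j), -0.21+0.00j, 0.95+0.00j]] + [[(-0.4+0.6j), (0.74+0.47j), (-0.08+0.56j)],[-0.58-0.66j, (-0.77+0.72j), -0.63-0.27j],[-0.44+0.31j, 0.40+0.52j, -0.21+0.37j]] + [[(-0.4-0.6j), 0.74-0.47j, -0.08-0.56j],[(-0.58+0.66j), -0.77-0.72j, -0.63+0.27j],[(-0.44-0.31j), (0.4-0.52j), -0.21-0.37j]]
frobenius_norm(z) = 3.48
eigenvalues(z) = [(1.54+0j), (-1.38+1.69j), (-1.38-1.69j)]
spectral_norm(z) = 2.42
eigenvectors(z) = [[0.57+0.00j,0.15+0.56j,(0.15-0.56j)], [0.22+0.00j,(-0.7+0j),(-0.7-0j)], [-0.79+0.00j,-0.04+0.43j,-0.04-0.43j]]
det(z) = 7.34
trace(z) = -1.23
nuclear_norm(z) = 5.93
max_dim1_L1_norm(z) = 3.96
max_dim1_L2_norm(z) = 2.33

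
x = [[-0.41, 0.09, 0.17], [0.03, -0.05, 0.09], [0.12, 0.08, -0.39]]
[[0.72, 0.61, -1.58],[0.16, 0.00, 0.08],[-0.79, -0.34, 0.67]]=x@[[-2.19, -1.27, 2.90], [-3.27, 0.10, -2.02], [0.67, 0.50, -1.23]]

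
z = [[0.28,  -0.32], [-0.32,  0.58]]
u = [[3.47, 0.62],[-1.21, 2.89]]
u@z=[[0.77, -0.75], [-1.26, 2.06]]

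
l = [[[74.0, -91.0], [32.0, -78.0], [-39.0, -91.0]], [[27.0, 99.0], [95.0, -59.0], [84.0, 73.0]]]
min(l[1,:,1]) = -59.0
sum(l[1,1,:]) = 36.0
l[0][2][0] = -39.0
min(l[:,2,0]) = -39.0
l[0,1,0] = 32.0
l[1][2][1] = 73.0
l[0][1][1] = -78.0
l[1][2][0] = 84.0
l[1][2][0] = 84.0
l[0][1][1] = -78.0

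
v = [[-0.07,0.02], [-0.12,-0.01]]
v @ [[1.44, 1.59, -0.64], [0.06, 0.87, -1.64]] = [[-0.1, -0.09, 0.01],[-0.17, -0.2, 0.09]]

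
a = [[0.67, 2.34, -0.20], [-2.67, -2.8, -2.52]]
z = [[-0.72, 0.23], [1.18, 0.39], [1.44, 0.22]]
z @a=[[-1.1,-2.33,-0.44],[-0.25,1.67,-1.22],[0.38,2.75,-0.84]]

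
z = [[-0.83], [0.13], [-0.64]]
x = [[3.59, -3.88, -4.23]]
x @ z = [[-0.78]]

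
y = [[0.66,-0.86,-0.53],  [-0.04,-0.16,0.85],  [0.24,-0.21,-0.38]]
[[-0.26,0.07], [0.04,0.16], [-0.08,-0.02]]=y @ [[0.06, 0.04], [0.29, -0.15], [0.1, 0.16]]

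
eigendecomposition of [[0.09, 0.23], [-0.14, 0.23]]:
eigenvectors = [[(0.79+0j), (0.79-0j)],[(0.24+0.57j), 0.24-0.57j]]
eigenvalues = [(0.16+0.17j), (0.16-0.17j)]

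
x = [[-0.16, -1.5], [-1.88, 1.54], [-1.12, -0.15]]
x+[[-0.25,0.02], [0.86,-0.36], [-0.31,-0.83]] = [[-0.41, -1.48], [-1.02, 1.18], [-1.43, -0.98]]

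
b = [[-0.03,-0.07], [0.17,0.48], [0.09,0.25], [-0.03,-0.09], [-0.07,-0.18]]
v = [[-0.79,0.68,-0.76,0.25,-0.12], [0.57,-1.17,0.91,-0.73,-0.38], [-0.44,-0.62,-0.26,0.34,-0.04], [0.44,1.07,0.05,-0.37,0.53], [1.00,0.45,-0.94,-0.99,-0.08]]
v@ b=[[0.07, 0.19], [-0.09, -0.24], [-0.12, -0.36], [0.15, 0.43], [-0.0, 0.01]]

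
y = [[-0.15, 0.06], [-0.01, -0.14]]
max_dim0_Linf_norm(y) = 0.15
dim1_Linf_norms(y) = [0.15, 0.14]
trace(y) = -0.29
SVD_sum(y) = [[-0.1, 0.11], [0.07, -0.07]] + [[-0.05, -0.05], [-0.08, -0.07]]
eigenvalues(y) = [(-0.15+0.02j), (-0.15-0.02j)]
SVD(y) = [[-0.84, 0.54], [0.54, 0.84]] @ diag([0.1746594364697269, 0.12366924133379907]) @ [[0.69, -0.72], [-0.72, -0.69]]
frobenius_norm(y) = 0.21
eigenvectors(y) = [[(0.93+0j), 0.93-0.00j], [(0.08+0.37j), (0.08-0.37j)]]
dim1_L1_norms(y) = [0.21, 0.15]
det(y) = 0.02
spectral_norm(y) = 0.17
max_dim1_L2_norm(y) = 0.16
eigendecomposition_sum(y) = [[(-0.08-0j),(0.03+0.18j)], [-0.01-0.03j,-0.07+0.03j]] + [[(-0.08+0j),0.03-0.18j], [(-0.01+0.03j),(-0.07-0.03j)]]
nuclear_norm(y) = 0.30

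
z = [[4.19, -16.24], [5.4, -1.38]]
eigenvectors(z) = [[-0.87+0.00j, -0.87-0.00j], [(-0.15+0.48j), -0.15-0.48j]]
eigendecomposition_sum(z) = [[(2.1+4.25j), -8.12+1.28j], [2.70-0.42j, (-0.69+4.69j)]] + [[2.10-4.25j, -8.12-1.28j], [2.70+0.42j, (-0.69-4.69j)]]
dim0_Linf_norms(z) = [5.4, 16.24]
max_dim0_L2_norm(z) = 16.3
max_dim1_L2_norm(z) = 16.77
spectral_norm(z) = 17.00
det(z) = 81.91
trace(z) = 2.81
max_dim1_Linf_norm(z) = 16.24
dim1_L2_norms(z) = [16.77, 5.57]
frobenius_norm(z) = 17.67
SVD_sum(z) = [[4.98, -15.99], [0.87, -2.79]] + [[-0.79,-0.25], [4.53,1.41]]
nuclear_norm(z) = 21.82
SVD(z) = [[-0.99, -0.17], [-0.17, 0.99]] @ diag([17.004494279957388, 4.817185307095489]) @ [[-0.30, 0.95], [0.95, 0.30]]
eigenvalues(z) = [(1.41+8.94j), (1.41-8.94j)]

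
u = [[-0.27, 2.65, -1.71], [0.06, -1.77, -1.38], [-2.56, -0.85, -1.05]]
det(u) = 17.18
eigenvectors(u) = [[(0.72+0j), 0.26-0.43j, 0.26+0.43j], [0.24+0.00j, (0.35+0.49j), 0.35-0.49j], [(-0.65+0j), 0.62+0.00j, 0.62-0.00j]]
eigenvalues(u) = [(2.13+0j), (-2.61+1.11j), (-2.61-1.11j)]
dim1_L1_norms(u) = [4.63, 3.21, 4.46]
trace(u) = -3.09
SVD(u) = [[-0.79, 0.54, 0.29],[0.47, 0.23, 0.85],[0.39, 0.81, -0.44]] @ diag([3.361371374399957, 3.0569730347005786, 1.6718547629737652]) @ [[-0.22,-0.97,0.09], [-0.72,0.10,-0.68], [0.66,-0.22,-0.72]]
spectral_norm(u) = 3.36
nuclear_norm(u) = 8.09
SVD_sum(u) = [[0.59, 2.59, -0.24], [-0.35, -1.54, 0.14], [-0.29, -1.27, 0.12]] + [[-1.18, 0.17, -1.12], [-0.52, 0.07, -0.49], [-1.79, 0.26, -1.7]] + [[0.32,-0.11,-0.35], [0.93,-0.31,-1.03], [-0.48,0.16,0.53]]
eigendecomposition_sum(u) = [[(1.01-0j), (0.89-0j), (-0.93+0j)], [(0.33-0j), 0.29-0.00j, -0.31+0.00j], [-0.90+0.00j, -0.79+0.00j, 0.83+0.00j]] + [[(-0.64+0.4j), 0.88+0.56j, (-0.39+0.66j)],[-0.14-0.89j, -1.03+0.70j, (-0.54-0.74j)],[-0.83-0.42j, -0.03+1.28j, -0.94+0.01j]] + [[(-0.64-0.4j), 0.88-0.56j, (-0.39-0.66j)], [(-0.14+0.89j), (-1.03-0.7j), -0.54+0.74j], [(-0.83+0.42j), -0.03-1.28j, (-0.94-0.01j)]]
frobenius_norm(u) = 4.84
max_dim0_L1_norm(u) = 5.27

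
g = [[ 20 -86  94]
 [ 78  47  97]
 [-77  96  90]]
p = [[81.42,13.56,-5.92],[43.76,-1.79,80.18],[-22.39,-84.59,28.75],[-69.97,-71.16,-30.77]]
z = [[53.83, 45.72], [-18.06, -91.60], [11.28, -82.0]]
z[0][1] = 45.72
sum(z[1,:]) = -109.66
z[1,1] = -91.6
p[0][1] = 13.56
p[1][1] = -1.79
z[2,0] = 11.28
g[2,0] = -77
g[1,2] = 97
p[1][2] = 80.18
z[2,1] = -82.0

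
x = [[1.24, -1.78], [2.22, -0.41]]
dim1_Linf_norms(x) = [1.78, 2.22]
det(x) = 3.44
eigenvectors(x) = [[0.28+0.61j, 0.28-0.61j], [0.74+0.00j, (0.74-0j)]]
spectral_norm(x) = 2.90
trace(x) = 0.83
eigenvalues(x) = [(0.42+1.81j), (0.42-1.81j)]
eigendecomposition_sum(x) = [[(0.62+0.81j),  (-0.89+0.2j)], [1.11-0.25j,  -0.20+1.00j]] + [[0.62-0.81j, (-0.89-0.2j)], [(1.11+0.25j), -0.20-1.00j]]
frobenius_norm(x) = 3.13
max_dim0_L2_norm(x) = 2.54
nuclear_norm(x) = 4.09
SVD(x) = [[-0.69,-0.73], [-0.73,0.69]] @ diag([2.896432114901987, 1.188772898313384]) @ [[-0.85,0.53], [0.53,0.85]]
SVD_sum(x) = [[1.69, -1.04], [1.79, -1.11]] + [[-0.45, -0.74], [0.43, 0.7]]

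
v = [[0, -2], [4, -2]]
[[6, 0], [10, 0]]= v@[[1, 0], [-3, 0]]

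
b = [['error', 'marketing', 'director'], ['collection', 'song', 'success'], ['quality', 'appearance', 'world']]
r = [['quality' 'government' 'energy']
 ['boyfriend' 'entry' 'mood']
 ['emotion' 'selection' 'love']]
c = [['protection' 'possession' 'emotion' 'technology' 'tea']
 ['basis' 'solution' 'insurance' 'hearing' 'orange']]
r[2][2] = 'love'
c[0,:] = ['protection', 'possession', 'emotion', 'technology', 'tea']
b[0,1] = 'marketing'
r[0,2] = 'energy'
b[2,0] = 'quality'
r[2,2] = 'love'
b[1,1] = 'song'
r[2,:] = ['emotion', 'selection', 'love']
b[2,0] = 'quality'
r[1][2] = 'mood'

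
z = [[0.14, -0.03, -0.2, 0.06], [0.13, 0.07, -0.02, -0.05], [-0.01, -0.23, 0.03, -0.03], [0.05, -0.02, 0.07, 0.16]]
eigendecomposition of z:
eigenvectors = [[0.42+0.41j, (0.42-0.41j), 0.65+0.00j, 0.07+0.00j],[0.16-0.41j, (0.16+0.41j), 0.53+0.00j, (-0.33+0j)],[(0.62+0j), (0.62-0j), (-0.53+0j), 0.30+0.00j],[-0.12-0.25j, (-0.12+0.25j), (-0.14+0j), (0.89+0j)]]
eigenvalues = [(-0.03+0.16j), (-0.03-0.16j), (0.26+0j), (0.19+0j)]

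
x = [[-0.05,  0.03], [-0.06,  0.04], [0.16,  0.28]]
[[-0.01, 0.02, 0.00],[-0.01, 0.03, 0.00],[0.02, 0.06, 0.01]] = x @ [[0.19, -0.25, -0.02], [-0.02, 0.35, 0.04]]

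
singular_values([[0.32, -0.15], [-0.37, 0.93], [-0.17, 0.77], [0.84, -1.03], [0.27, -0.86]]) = [2.03, 0.44]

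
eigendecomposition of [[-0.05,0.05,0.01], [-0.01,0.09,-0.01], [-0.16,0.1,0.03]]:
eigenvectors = [[(-0.28+0.12j), -0.28-0.12j, -0.35+0.00j],[-0.13-0.02j, (-0.13+0.02j), (-0.8+0j)],[(-0.94+0j), -0.94-0.00j, -0.49+0.00j]]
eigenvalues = [(-0+0.02j), (-0-0.02j), (0.08+0j)]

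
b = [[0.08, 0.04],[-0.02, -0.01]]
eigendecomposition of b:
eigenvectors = [[0.97,  -0.45], [-0.24,  0.89]]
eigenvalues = [0.07, 0.0]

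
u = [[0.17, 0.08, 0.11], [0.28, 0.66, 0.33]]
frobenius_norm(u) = 0.82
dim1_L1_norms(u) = [0.36, 1.27]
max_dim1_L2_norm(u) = 0.79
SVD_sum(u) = [[0.07, 0.15, 0.08], [0.30, 0.65, 0.34]] + [[0.1,-0.07,0.03], [-0.02,0.01,-0.01]]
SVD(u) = [[-0.22, -0.98], [-0.98, 0.22]] @ diag([0.808529633890828, 0.12876269304563218]) @ [[-0.38, -0.82, -0.43], [-0.81, 0.52, -0.27]]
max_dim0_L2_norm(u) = 0.66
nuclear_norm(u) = 0.94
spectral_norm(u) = 0.81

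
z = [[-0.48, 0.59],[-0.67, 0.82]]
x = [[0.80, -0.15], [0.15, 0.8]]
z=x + [[-1.28, 0.74], [-0.82, 0.02]]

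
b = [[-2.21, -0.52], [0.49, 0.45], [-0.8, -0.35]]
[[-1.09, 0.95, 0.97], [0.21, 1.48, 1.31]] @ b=[[2.1,0.65],[-0.79,0.1]]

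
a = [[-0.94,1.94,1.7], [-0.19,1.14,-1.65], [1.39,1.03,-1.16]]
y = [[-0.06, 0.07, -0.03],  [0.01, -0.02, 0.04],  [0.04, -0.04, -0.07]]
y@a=[[0.0,-0.07,-0.18], [0.05,0.04,0.00], [-0.13,-0.04,0.22]]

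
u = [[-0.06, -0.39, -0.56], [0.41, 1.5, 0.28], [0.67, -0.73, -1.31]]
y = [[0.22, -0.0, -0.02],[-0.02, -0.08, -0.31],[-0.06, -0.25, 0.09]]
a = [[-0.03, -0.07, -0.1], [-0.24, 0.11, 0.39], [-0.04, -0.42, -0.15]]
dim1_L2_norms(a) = [0.13, 0.47, 0.45]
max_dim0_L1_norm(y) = 0.42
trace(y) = 0.23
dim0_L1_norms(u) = [1.14, 2.62, 2.15]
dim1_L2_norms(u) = [0.69, 1.58, 1.64]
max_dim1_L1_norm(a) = 0.74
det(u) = 0.55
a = y @ u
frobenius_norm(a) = 0.66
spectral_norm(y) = 0.32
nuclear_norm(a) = 0.96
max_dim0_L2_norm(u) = 1.71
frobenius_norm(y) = 0.48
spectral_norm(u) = 2.05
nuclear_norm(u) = 3.46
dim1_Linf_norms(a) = [0.1, 0.39, 0.42]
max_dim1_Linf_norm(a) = 0.42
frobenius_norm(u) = 2.38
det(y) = -0.02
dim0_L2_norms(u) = [0.79, 1.71, 1.45]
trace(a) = -0.07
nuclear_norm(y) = 0.81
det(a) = -0.01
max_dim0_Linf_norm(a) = 0.42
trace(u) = 0.13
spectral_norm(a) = 0.56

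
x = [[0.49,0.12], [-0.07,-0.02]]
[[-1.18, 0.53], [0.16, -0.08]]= x@[[-2.79, 0.46], [1.6, 2.53]]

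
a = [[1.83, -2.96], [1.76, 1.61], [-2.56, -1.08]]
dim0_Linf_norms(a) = [2.56, 2.96]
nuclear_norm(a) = 7.14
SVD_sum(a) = [[0.75, 0.25], [2.07, 0.69], [-2.63, -0.88]] + [[1.08, -3.21],  [-0.31, 0.92],  [0.07, -0.2]]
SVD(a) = [[-0.22, 0.96],[-0.6, -0.27],[0.77, 0.06]] @ diag([3.61400923102641, 3.5297503138403292]) @ [[-0.95, -0.32],[0.32, -0.95]]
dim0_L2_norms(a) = [3.61, 3.54]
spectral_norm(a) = 3.61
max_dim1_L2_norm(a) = 3.48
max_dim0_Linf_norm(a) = 2.96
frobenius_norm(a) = 5.05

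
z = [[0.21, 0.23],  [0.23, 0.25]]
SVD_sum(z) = [[0.21, 0.23],[0.23, 0.25]] + [[-0.00, 0.0], [0.0, -0.0]]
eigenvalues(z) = [-0.0, 0.46]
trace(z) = 0.46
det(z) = -0.00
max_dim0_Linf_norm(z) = 0.25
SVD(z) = [[-0.68,-0.74], [-0.74,0.68]] @ diag([0.46086792761230394, 0.0008679276123039247]) @ [[-0.68, -0.74],  [0.74, -0.68]]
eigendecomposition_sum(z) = [[-0.00, 0.00], [0.00, -0.00]] + [[0.21,  0.23], [0.23,  0.25]]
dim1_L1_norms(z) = [0.44, 0.48]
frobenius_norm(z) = 0.46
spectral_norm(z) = 0.46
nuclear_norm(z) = 0.46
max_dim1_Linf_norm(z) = 0.25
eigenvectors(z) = [[-0.74, -0.68], [0.68, -0.74]]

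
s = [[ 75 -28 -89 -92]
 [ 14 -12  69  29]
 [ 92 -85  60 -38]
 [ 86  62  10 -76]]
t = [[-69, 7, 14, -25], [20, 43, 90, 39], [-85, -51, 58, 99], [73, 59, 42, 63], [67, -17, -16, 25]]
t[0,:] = [-69, 7, 14, -25]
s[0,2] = -89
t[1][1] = 43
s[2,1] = -85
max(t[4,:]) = 67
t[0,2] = 14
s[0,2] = -89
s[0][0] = 75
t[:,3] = [-25, 39, 99, 63, 25]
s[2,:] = [92, -85, 60, -38]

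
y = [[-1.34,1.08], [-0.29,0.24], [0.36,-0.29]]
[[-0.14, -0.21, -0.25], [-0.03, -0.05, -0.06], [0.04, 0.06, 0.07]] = y @ [[0.00,  0.0,  0.05], [-0.13,  -0.19,  -0.17]]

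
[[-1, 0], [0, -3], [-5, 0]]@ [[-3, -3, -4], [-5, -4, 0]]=[[3, 3, 4], [15, 12, 0], [15, 15, 20]]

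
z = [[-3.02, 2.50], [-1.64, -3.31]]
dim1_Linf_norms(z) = [3.02, 3.31]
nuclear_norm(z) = 7.56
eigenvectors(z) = [[0.78+0.00j, (0.78-0j)], [-0.05+0.63j, (-0.05-0.63j)]]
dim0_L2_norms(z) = [3.44, 4.15]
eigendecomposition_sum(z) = [[(-1.51+1.12j), (1.25+1.96j)], [(-0.82-1.29j), (-1.66+0.9j)]] + [[(-1.51-1.12j), 1.25-1.96j], [-0.82+1.29j, -1.66-0.90j]]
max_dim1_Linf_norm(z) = 3.31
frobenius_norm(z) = 5.39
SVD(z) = [[-0.79, 0.61],[0.61, 0.79]] @ diag([4.235604639250084, 3.32802544160395]) @ [[0.33, -0.95], [-0.95, -0.33]]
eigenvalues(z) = [(-3.17+2.02j), (-3.17-2.02j)]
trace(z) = -6.33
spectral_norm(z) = 4.24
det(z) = 14.10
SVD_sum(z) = [[-1.1, 3.17], [0.85, -2.45]] + [[-1.92, -0.67], [-2.49, -0.86]]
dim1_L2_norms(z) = [3.92, 3.69]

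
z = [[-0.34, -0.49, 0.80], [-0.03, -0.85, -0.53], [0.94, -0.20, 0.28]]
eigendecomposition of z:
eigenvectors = [[0.56+0.00j,  (0.1+0.58j),  (0.1-0.58j)],[-0.24+0.00j,  0.69+0.00j,  (0.69-0j)],[(0.79+0j),  0.13-0.41j,  0.13+0.41j]]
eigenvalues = [(1+0j), (-0.96+0.29j), (-0.96-0.29j)]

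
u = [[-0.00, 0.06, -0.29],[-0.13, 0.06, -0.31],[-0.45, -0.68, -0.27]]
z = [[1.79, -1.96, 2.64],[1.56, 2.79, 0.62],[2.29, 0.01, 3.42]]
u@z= [[-0.57, 0.16, -0.95], [-0.85, 0.42, -1.37], [-2.48, -1.02, -2.53]]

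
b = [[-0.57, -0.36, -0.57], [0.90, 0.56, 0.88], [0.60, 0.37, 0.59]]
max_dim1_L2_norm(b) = 1.38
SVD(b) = [[-0.47, -0.87, 0.14], [0.73, -0.48, -0.48], [0.49, -0.12, 0.86]] @ diag([1.8767860904293243, 0.007760444938088349, 0.0037075956326129648]) @ [[0.65, 0.41, 0.64], [-0.75, 0.19, 0.64], [0.14, -0.89, 0.42]]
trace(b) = 0.58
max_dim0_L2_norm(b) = 1.22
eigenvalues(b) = [0.55, 0.02, 0.0]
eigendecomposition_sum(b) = [[-0.62, -0.38, -0.60],[0.94, 0.57, 0.9],[0.63, 0.38, 0.6]] + [[0.05, 0.02, 0.03], [-0.04, -0.01, -0.02], [-0.03, -0.01, -0.01]] + [[-0.0,  -0.00,  0.00],[0.0,  0.00,  -0.00],[-0.00,  -0.0,  0.0]]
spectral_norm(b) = 1.88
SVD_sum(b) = [[-0.58, -0.36, -0.57],[0.90, 0.56, 0.88],[0.6, 0.37, 0.59]] + [[0.01, -0.0, -0.00],[0.0, -0.0, -0.00],[0.00, -0.0, -0.0]] + [[0.0, -0.00, 0.0], [-0.0, 0.0, -0.00], [0.0, -0.0, 0.0]]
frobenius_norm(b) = 1.88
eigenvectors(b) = [[0.48, -0.71, 0.0], [-0.73, 0.60, -0.85], [-0.49, 0.37, 0.53]]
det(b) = 0.00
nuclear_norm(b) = 1.89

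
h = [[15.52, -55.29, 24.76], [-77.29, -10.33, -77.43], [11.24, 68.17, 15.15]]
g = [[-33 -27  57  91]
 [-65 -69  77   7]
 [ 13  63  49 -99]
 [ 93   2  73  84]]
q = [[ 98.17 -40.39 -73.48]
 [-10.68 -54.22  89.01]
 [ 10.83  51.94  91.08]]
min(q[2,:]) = 10.83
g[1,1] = -69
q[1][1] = -54.22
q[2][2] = 91.08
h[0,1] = -55.29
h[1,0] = -77.29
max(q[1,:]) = 89.01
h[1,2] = -77.43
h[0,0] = 15.52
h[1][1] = -10.33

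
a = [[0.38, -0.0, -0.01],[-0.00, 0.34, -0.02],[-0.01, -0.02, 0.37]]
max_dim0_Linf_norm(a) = 0.38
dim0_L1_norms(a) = [0.39, 0.36, 0.4]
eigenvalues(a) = [0.39, 0.37, 0.33]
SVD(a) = [[-0.71, 0.70, 0.09], [-0.26, -0.39, 0.88], [0.65, 0.61, 0.46]] @ diag([0.38911503314075013, 0.37129461280802445, 0.32959035405122544]) @ [[-0.71, -0.26, 0.65], [0.7, -0.39, 0.61], [0.09, 0.88, 0.46]]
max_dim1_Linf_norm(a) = 0.38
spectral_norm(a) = 0.39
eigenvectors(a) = [[0.71, -0.70, -0.09], [0.26, 0.39, -0.88], [-0.65, -0.61, -0.46]]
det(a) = 0.05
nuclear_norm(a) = 1.09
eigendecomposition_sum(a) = [[0.20, 0.07, -0.18], [0.07, 0.03, -0.07], [-0.18, -0.07, 0.16]] + [[0.18, -0.1, 0.16], [-0.1, 0.06, -0.09], [0.16, -0.09, 0.14]] + [[0.00, 0.03, 0.01],  [0.03, 0.26, 0.13],  [0.01, 0.13, 0.07]]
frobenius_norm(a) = 0.63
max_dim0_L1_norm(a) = 0.4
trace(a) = 1.09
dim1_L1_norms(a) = [0.39, 0.36, 0.4]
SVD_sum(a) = [[0.20, 0.07, -0.18], [0.07, 0.03, -0.07], [-0.18, -0.07, 0.16]] + [[0.18,-0.1,0.16], [-0.1,0.06,-0.09], [0.16,-0.09,0.14]] + [[0.0, 0.03, 0.01], [0.03, 0.26, 0.13], [0.01, 0.13, 0.07]]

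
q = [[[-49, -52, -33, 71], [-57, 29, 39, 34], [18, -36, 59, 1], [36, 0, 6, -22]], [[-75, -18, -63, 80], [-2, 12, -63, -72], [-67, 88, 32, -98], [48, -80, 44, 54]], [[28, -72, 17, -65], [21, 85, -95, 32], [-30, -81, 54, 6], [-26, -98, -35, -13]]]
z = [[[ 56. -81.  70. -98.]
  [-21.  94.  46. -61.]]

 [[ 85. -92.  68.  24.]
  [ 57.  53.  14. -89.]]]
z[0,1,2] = 46.0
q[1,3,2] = 44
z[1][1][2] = 14.0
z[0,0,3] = -98.0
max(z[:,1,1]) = 94.0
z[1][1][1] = 53.0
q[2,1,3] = 32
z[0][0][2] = 70.0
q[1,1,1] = 12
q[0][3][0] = 36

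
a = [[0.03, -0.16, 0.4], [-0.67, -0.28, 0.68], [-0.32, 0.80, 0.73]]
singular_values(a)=[1.3, 0.81, 0.3]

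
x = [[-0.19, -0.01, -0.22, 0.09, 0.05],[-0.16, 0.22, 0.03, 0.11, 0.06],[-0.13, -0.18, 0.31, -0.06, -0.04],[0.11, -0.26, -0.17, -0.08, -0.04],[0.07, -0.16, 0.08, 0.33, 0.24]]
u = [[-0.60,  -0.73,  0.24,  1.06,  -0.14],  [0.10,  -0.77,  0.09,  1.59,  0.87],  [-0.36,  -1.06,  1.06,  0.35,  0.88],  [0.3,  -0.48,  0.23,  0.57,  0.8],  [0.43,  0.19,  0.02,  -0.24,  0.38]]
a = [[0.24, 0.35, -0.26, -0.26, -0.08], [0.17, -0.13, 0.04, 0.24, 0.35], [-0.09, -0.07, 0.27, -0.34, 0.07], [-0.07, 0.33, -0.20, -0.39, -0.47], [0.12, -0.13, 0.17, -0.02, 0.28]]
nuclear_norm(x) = 1.59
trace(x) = 0.50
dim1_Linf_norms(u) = [1.06, 1.59, 1.06, 0.8, 0.43]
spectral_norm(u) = 2.85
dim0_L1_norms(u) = [1.79, 3.23, 1.64, 3.81, 3.07]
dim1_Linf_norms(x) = [0.22, 0.22, 0.31, 0.26, 0.33]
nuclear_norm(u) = 5.38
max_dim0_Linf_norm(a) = 0.47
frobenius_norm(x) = 0.81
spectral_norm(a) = 0.99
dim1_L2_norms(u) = [1.45, 1.97, 1.81, 1.16, 0.65]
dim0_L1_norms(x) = [0.66, 0.83, 0.81, 0.67, 0.43]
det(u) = 0.02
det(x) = 0.00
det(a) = -0.00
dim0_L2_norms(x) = [0.31, 0.42, 0.43, 0.37, 0.26]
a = x @ u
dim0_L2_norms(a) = [0.34, 0.52, 0.46, 0.63, 0.66]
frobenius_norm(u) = 3.32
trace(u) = 0.64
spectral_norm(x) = 0.46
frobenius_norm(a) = 1.19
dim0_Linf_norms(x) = [0.19, 0.26, 0.31, 0.33, 0.24]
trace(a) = 0.27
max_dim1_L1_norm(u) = 3.71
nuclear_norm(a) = 1.96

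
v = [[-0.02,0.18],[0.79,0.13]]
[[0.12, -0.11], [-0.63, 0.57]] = v @ [[-0.89,0.81], [0.56,-0.51]]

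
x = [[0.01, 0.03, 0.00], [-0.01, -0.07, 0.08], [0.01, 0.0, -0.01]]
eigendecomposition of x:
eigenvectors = [[-0.92, 0.58, -0.4], [-0.21, -0.75, 0.91], [-0.34, -0.32, 0.08]]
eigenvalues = [0.02, -0.03, -0.06]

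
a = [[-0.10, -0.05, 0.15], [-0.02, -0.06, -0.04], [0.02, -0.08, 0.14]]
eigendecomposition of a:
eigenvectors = [[-0.50, 0.92, 0.13], [0.19, 0.39, 0.93], [-0.84, 0.05, 0.33]]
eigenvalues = [0.17, -0.11, -0.08]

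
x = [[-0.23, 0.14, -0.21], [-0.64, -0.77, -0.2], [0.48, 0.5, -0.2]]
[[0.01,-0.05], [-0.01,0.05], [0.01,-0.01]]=x @ [[-0.03, 0.14], [0.04, -0.17], [0.0, -0.02]]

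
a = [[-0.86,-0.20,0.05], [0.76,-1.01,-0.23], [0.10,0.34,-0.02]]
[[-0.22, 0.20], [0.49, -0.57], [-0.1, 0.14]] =a@[[0.39, -0.39], [-0.37, 0.47], [0.79, -0.87]]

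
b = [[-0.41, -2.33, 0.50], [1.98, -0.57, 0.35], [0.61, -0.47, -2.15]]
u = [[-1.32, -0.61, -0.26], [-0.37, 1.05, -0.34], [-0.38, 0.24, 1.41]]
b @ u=[[1.21, -2.08, 1.6],[-2.54, -1.72, 0.17],[0.19, -1.38, -3.03]]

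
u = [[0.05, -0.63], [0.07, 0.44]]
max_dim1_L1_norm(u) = 0.68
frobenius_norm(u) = 0.77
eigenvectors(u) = [[(0.95+0j), (0.95-0j)], [(-0.29-0.12j), (-0.29+0.12j)]]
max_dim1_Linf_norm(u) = 0.63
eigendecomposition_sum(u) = [[(0.03+0.35j), -0.31+0.99j], [(0.03-0.11j), (0.22-0.27j)]] + [[(0.02-0.35j), -0.32-0.99j], [(0.04+0.11j), (0.22+0.27j)]]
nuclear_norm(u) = 0.85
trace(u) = 0.49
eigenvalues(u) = [(0.25+0.08j), (0.25-0.08j)]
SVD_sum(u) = [[0.0, -0.63], [-0.0, 0.44]] + [[0.05,0.0], [0.07,0.0]]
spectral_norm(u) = 0.77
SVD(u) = [[-0.82, 0.57],[0.57, 0.82]] @ diag([0.7684405249171359, 0.08601836818422329]) @ [[-0.00, 1.0], [1.00, 0.00]]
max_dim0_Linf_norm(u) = 0.63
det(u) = 0.07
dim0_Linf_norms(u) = [0.07, 0.63]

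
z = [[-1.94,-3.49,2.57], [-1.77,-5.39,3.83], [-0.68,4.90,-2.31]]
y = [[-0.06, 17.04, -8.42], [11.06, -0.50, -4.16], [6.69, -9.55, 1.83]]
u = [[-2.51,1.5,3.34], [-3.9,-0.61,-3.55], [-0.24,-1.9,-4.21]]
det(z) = 3.90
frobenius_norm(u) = 8.32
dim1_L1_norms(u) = [7.35, 8.06, 6.35]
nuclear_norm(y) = 35.02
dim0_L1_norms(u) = [6.65, 4.01, 11.1]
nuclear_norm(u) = 11.87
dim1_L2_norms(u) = [4.44, 5.31, 4.63]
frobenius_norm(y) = 25.31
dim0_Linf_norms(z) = [1.94, 5.39, 3.83]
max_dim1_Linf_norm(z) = 5.39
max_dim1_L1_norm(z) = 10.99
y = u @ z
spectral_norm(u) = 6.95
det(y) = 44.50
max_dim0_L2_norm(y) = 19.54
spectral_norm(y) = 21.47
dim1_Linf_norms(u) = [3.34, 3.9, 4.21]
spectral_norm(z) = 9.71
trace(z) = -9.64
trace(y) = 1.27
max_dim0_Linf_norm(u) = 4.21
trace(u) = -7.33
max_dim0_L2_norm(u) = 6.44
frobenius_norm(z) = 9.96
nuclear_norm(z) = 12.10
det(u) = 11.39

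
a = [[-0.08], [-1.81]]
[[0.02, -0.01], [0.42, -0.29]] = a @ [[-0.23,0.16]]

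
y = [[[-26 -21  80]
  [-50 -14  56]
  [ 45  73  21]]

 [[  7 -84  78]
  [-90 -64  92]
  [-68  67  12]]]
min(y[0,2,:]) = 21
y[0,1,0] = -50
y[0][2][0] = 45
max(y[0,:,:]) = 80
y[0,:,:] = [[-26, -21, 80], [-50, -14, 56], [45, 73, 21]]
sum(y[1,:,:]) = -50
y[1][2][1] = 67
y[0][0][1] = -21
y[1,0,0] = 7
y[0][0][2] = 80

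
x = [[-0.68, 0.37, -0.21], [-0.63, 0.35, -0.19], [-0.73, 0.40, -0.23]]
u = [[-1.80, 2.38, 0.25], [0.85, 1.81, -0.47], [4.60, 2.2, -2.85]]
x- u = [[1.12,-2.01,-0.46], [-1.48,-1.46,0.28], [-5.33,-1.80,2.62]]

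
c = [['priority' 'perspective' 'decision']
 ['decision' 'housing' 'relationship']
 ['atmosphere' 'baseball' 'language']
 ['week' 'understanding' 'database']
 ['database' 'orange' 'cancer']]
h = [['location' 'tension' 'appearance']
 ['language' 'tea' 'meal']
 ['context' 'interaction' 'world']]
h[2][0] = 'context'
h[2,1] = 'interaction'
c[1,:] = ['decision', 'housing', 'relationship']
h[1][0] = 'language'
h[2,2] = 'world'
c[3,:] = ['week', 'understanding', 'database']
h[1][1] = 'tea'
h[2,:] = ['context', 'interaction', 'world']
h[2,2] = 'world'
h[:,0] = ['location', 'language', 'context']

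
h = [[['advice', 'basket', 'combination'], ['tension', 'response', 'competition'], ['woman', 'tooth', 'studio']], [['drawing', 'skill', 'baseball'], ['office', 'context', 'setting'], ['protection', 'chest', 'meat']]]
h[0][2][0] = 'woman'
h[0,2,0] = 'woman'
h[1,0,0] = 'drawing'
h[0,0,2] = 'combination'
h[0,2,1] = 'tooth'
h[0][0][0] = 'advice'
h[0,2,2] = 'studio'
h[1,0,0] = 'drawing'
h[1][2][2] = 'meat'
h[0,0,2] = 'combination'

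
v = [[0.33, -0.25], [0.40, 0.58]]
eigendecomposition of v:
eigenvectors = [[(0.25-0.57j), (0.25+0.57j)], [-0.78+0.00j, (-0.78-0j)]]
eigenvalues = [(0.45+0.29j), (0.45-0.29j)]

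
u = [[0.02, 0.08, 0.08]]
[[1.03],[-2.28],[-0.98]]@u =[[0.02, 0.08, 0.08], [-0.05, -0.18, -0.18], [-0.02, -0.08, -0.08]]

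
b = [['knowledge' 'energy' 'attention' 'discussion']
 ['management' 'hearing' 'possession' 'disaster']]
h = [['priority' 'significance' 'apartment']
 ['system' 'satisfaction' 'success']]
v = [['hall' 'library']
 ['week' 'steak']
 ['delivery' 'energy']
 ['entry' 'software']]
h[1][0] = 'system'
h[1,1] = 'satisfaction'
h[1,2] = 'success'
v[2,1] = 'energy'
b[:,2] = ['attention', 'possession']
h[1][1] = 'satisfaction'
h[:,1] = ['significance', 'satisfaction']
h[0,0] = 'priority'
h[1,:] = ['system', 'satisfaction', 'success']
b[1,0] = 'management'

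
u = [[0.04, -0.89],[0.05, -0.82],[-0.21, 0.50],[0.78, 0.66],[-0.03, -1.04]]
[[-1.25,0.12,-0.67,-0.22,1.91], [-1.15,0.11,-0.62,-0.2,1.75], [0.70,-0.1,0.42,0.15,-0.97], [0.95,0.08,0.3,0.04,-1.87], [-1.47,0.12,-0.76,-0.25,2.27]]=u @ [[0.03, 0.21, -0.24, -0.15, -0.56],[1.41, -0.12, 0.74, 0.24, -2.17]]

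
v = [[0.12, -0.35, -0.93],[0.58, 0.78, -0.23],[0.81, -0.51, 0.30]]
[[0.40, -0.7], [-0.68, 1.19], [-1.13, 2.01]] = v@[[-1.25, 2.22], [-0.1, 0.17], [-0.55, 0.98]]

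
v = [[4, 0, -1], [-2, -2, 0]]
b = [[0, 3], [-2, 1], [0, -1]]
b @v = [[-6, -6, 0], [-10, -2, 2], [2, 2, 0]]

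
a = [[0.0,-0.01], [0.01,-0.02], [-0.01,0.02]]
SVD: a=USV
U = [[-0.28, 0.96], [-0.68, -0.20], [0.68, 0.2]]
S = [0.03, 0.0]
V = [[-0.41, 0.91],[-0.91, -0.41]]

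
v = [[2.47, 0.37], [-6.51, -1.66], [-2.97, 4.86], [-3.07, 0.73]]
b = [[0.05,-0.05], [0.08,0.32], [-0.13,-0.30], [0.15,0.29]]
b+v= [[2.52, 0.32], [-6.43, -1.34], [-3.10, 4.56], [-2.92, 1.02]]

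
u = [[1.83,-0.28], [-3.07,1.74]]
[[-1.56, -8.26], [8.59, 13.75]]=u@[[-0.13, -4.53], [4.71, -0.09]]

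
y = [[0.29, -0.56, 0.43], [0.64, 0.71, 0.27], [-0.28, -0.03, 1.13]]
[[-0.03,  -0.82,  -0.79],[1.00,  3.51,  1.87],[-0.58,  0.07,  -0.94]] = y @ [[1.14,1.95,1.25], [0.47,2.95,1.69], [-0.22,0.62,-0.48]]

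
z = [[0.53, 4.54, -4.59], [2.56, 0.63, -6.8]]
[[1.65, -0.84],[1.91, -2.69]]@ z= [[-1.28, 6.96, -1.86], [-5.87, 6.98, 9.53]]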